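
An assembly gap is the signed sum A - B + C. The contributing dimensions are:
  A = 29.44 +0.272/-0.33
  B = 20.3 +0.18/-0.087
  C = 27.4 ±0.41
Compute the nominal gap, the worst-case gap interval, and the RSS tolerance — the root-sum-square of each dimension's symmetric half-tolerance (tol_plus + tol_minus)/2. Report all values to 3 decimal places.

nominal=36.540 wc=[35.620,37.309] rss=0.526

Stack each dimension's contribution:
  +A: nom +29.440 → Σnom=29.440; wc +0.272/-0.330 → slack +0.272/-0.330; half-tol=0.301, Σhalf²=0.090601
  -B: nom -20.300 → Σnom=9.140; wc +0.087/-0.180 → slack +0.359/-0.510; half-tol=0.134, Σhalf²=0.108423
  +C: nom +27.400 → Σnom=36.540; wc +0.410/-0.410 → slack +0.769/-0.920; half-tol=0.410, Σhalf²=0.276523
Nominal = 36.540. Worst-case = [36.540 - 0.920, 36.540 + 0.769] = [35.620, 37.309]. RSS = √0.276523 = 0.526.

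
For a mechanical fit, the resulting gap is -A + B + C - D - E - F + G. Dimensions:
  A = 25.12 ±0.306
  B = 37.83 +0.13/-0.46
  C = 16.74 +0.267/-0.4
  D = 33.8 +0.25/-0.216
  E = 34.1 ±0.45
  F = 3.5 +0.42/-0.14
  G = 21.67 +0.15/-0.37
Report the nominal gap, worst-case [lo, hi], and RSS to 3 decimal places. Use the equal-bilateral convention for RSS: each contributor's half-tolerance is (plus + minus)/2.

Stack each dimension's contribution:
  -A: nom -25.120 → Σnom=-25.120; wc +0.306/-0.306 → slack +0.306/-0.306; half-tol=0.306, Σhalf²=0.093636
  +B: nom +37.830 → Σnom=12.710; wc +0.130/-0.460 → slack +0.436/-0.766; half-tol=0.295, Σhalf²=0.180661
  +C: nom +16.740 → Σnom=29.450; wc +0.267/-0.400 → slack +0.703/-1.166; half-tol=0.334, Σhalf²=0.291883
  -D: nom -33.800 → Σnom=-4.350; wc +0.216/-0.250 → slack +0.919/-1.416; half-tol=0.233, Σhalf²=0.346172
  -E: nom -34.100 → Σnom=-38.450; wc +0.450/-0.450 → slack +1.369/-1.866; half-tol=0.450, Σhalf²=0.548672
  -F: nom -3.500 → Σnom=-41.950; wc +0.140/-0.420 → slack +1.509/-2.286; half-tol=0.280, Σhalf²=0.627072
  +G: nom +21.670 → Σnom=-20.280; wc +0.150/-0.370 → slack +1.659/-2.656; half-tol=0.260, Σhalf²=0.694672
Nominal = -20.280. Worst-case = [-20.280 - 2.656, -20.280 + 1.659] = [-22.936, -18.621]. RSS = √0.694672 = 0.833.

nominal=-20.280 wc=[-22.936,-18.621] rss=0.833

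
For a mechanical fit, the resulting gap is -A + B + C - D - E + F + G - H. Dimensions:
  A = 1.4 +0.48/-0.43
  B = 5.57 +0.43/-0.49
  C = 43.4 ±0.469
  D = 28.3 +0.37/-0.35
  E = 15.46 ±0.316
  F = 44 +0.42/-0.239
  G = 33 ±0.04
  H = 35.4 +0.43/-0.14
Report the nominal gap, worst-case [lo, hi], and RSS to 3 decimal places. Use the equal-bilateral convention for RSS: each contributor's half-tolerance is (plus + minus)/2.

nominal=45.410 wc=[42.576,48.005] rss=1.029

Stack each dimension's contribution:
  -A: nom -1.400 → Σnom=-1.400; wc +0.430/-0.480 → slack +0.430/-0.480; half-tol=0.455, Σhalf²=0.207025
  +B: nom +5.570 → Σnom=4.170; wc +0.430/-0.490 → slack +0.860/-0.970; half-tol=0.460, Σhalf²=0.418625
  +C: nom +43.400 → Σnom=47.570; wc +0.469/-0.469 → slack +1.329/-1.439; half-tol=0.469, Σhalf²=0.638586
  -D: nom -28.300 → Σnom=19.270; wc +0.350/-0.370 → slack +1.679/-1.809; half-tol=0.360, Σhalf²=0.768186
  -E: nom -15.460 → Σnom=3.810; wc +0.316/-0.316 → slack +1.995/-2.125; half-tol=0.316, Σhalf²=0.868042
  +F: nom +44.000 → Σnom=47.810; wc +0.420/-0.239 → slack +2.415/-2.364; half-tol=0.330, Σhalf²=0.976612
  +G: nom +33.000 → Σnom=80.810; wc +0.040/-0.040 → slack +2.455/-2.404; half-tol=0.040, Σhalf²=0.978212
  -H: nom -35.400 → Σnom=45.410; wc +0.140/-0.430 → slack +2.595/-2.834; half-tol=0.285, Σhalf²=1.059437
Nominal = 45.410. Worst-case = [45.410 - 2.834, 45.410 + 2.595] = [42.576, 48.005]. RSS = √1.059437 = 1.029.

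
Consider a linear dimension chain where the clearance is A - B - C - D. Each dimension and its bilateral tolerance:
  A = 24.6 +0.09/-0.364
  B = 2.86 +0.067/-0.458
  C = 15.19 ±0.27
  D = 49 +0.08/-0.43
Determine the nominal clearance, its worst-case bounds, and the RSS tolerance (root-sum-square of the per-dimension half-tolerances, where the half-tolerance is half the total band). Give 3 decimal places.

Stack each dimension's contribution:
  +A: nom +24.600 → Σnom=24.600; wc +0.090/-0.364 → slack +0.090/-0.364; half-tol=0.227, Σhalf²=0.051529
  -B: nom -2.860 → Σnom=21.740; wc +0.458/-0.067 → slack +0.548/-0.431; half-tol=0.263, Σhalf²=0.120435
  -C: nom -15.190 → Σnom=6.550; wc +0.270/-0.270 → slack +0.818/-0.701; half-tol=0.270, Σhalf²=0.193335
  -D: nom -49.000 → Σnom=-42.450; wc +0.430/-0.080 → slack +1.248/-0.781; half-tol=0.255, Σhalf²=0.258360
Nominal = -42.450. Worst-case = [-42.450 - 0.781, -42.450 + 1.248] = [-43.231, -41.202]. RSS = √0.258360 = 0.508.

nominal=-42.450 wc=[-43.231,-41.202] rss=0.508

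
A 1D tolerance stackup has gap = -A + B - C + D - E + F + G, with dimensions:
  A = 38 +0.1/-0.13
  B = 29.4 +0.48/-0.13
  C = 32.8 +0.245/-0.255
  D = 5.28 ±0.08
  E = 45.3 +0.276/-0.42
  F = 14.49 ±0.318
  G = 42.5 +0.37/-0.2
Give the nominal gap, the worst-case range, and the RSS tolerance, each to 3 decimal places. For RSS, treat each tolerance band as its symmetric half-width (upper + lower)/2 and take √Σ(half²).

Stack each dimension's contribution:
  -A: nom -38.000 → Σnom=-38.000; wc +0.130/-0.100 → slack +0.130/-0.100; half-tol=0.115, Σhalf²=0.013225
  +B: nom +29.400 → Σnom=-8.600; wc +0.480/-0.130 → slack +0.610/-0.230; half-tol=0.305, Σhalf²=0.106250
  -C: nom -32.800 → Σnom=-41.400; wc +0.255/-0.245 → slack +0.865/-0.475; half-tol=0.250, Σhalf²=0.168750
  +D: nom +5.280 → Σnom=-36.120; wc +0.080/-0.080 → slack +0.945/-0.555; half-tol=0.080, Σhalf²=0.175150
  -E: nom -45.300 → Σnom=-81.420; wc +0.420/-0.276 → slack +1.365/-0.831; half-tol=0.348, Σhalf²=0.296254
  +F: nom +14.490 → Σnom=-66.930; wc +0.318/-0.318 → slack +1.683/-1.149; half-tol=0.318, Σhalf²=0.397378
  +G: nom +42.500 → Σnom=-24.430; wc +0.370/-0.200 → slack +2.053/-1.349; half-tol=0.285, Σhalf²=0.478603
Nominal = -24.430. Worst-case = [-24.430 - 1.349, -24.430 + 2.053] = [-25.779, -22.377]. RSS = √0.478603 = 0.692.

nominal=-24.430 wc=[-25.779,-22.377] rss=0.692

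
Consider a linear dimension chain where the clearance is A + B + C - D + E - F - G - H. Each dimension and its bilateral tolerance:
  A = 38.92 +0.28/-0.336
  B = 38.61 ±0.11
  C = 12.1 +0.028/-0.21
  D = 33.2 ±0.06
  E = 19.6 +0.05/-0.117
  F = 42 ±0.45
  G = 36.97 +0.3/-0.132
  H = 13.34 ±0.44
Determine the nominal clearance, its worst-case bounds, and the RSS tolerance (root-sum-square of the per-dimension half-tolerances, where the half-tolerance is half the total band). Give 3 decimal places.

Stack each dimension's contribution:
  +A: nom +38.920 → Σnom=38.920; wc +0.280/-0.336 → slack +0.280/-0.336; half-tol=0.308, Σhalf²=0.094864
  +B: nom +38.610 → Σnom=77.530; wc +0.110/-0.110 → slack +0.390/-0.446; half-tol=0.110, Σhalf²=0.106964
  +C: nom +12.100 → Σnom=89.630; wc +0.028/-0.210 → slack +0.418/-0.656; half-tol=0.119, Σhalf²=0.121125
  -D: nom -33.200 → Σnom=56.430; wc +0.060/-0.060 → slack +0.478/-0.716; half-tol=0.060, Σhalf²=0.124725
  +E: nom +19.600 → Σnom=76.030; wc +0.050/-0.117 → slack +0.528/-0.833; half-tol=0.084, Σhalf²=0.131697
  -F: nom -42.000 → Σnom=34.030; wc +0.450/-0.450 → slack +0.978/-1.283; half-tol=0.450, Σhalf²=0.334197
  -G: nom -36.970 → Σnom=-2.940; wc +0.132/-0.300 → slack +1.110/-1.583; half-tol=0.216, Σhalf²=0.380853
  -H: nom -13.340 → Σnom=-16.280; wc +0.440/-0.440 → slack +1.550/-2.023; half-tol=0.440, Σhalf²=0.574453
Nominal = -16.280. Worst-case = [-16.280 - 2.023, -16.280 + 1.550] = [-18.303, -14.730]. RSS = √0.574453 = 0.758.

nominal=-16.280 wc=[-18.303,-14.730] rss=0.758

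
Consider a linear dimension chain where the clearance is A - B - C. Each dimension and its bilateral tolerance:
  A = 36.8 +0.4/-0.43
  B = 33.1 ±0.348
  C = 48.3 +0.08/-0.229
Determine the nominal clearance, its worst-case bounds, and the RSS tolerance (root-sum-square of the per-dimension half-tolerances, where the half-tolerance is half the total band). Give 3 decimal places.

Stack each dimension's contribution:
  +A: nom +36.800 → Σnom=36.800; wc +0.400/-0.430 → slack +0.400/-0.430; half-tol=0.415, Σhalf²=0.172225
  -B: nom -33.100 → Σnom=3.700; wc +0.348/-0.348 → slack +0.748/-0.778; half-tol=0.348, Σhalf²=0.293329
  -C: nom -48.300 → Σnom=-44.600; wc +0.229/-0.080 → slack +0.977/-0.858; half-tol=0.154, Σhalf²=0.317199
Nominal = -44.600. Worst-case = [-44.600 - 0.858, -44.600 + 0.977] = [-45.458, -43.623]. RSS = √0.317199 = 0.563.

nominal=-44.600 wc=[-45.458,-43.623] rss=0.563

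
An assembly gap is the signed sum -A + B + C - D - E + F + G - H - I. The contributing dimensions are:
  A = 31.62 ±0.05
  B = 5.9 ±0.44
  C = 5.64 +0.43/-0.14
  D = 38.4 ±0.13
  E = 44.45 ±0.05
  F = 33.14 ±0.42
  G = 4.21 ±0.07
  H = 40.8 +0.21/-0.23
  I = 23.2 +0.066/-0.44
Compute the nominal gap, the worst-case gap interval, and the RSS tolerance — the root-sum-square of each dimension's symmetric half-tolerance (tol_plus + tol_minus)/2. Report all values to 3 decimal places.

nominal=-129.580 wc=[-131.156,-127.320] rss=0.768

Stack each dimension's contribution:
  -A: nom -31.620 → Σnom=-31.620; wc +0.050/-0.050 → slack +0.050/-0.050; half-tol=0.050, Σhalf²=0.002500
  +B: nom +5.900 → Σnom=-25.720; wc +0.440/-0.440 → slack +0.490/-0.490; half-tol=0.440, Σhalf²=0.196100
  +C: nom +5.640 → Σnom=-20.080; wc +0.430/-0.140 → slack +0.920/-0.630; half-tol=0.285, Σhalf²=0.277325
  -D: nom -38.400 → Σnom=-58.480; wc +0.130/-0.130 → slack +1.050/-0.760; half-tol=0.130, Σhalf²=0.294225
  -E: nom -44.450 → Σnom=-102.930; wc +0.050/-0.050 → slack +1.100/-0.810; half-tol=0.050, Σhalf²=0.296725
  +F: nom +33.140 → Σnom=-69.790; wc +0.420/-0.420 → slack +1.520/-1.230; half-tol=0.420, Σhalf²=0.473125
  +G: nom +4.210 → Σnom=-65.580; wc +0.070/-0.070 → slack +1.590/-1.300; half-tol=0.070, Σhalf²=0.478025
  -H: nom -40.800 → Σnom=-106.380; wc +0.230/-0.210 → slack +1.820/-1.510; half-tol=0.220, Σhalf²=0.526425
  -I: nom -23.200 → Σnom=-129.580; wc +0.440/-0.066 → slack +2.260/-1.576; half-tol=0.253, Σhalf²=0.590434
Nominal = -129.580. Worst-case = [-129.580 - 1.576, -129.580 + 2.260] = [-131.156, -127.320]. RSS = √0.590434 = 0.768.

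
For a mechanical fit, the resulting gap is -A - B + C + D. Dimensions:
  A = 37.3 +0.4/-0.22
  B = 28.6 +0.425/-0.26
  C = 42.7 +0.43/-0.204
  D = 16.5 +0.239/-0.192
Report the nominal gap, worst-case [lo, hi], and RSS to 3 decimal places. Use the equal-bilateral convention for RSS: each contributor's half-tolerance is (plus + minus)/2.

Stack each dimension's contribution:
  -A: nom -37.300 → Σnom=-37.300; wc +0.220/-0.400 → slack +0.220/-0.400; half-tol=0.310, Σhalf²=0.096100
  -B: nom -28.600 → Σnom=-65.900; wc +0.260/-0.425 → slack +0.480/-0.825; half-tol=0.343, Σhalf²=0.213406
  +C: nom +42.700 → Σnom=-23.200; wc +0.430/-0.204 → slack +0.910/-1.029; half-tol=0.317, Σhalf²=0.313895
  +D: nom +16.500 → Σnom=-6.700; wc +0.239/-0.192 → slack +1.149/-1.221; half-tol=0.215, Σhalf²=0.360336
Nominal = -6.700. Worst-case = [-6.700 - 1.221, -6.700 + 1.149] = [-7.921, -5.551]. RSS = √0.360336 = 0.600.

nominal=-6.700 wc=[-7.921,-5.551] rss=0.600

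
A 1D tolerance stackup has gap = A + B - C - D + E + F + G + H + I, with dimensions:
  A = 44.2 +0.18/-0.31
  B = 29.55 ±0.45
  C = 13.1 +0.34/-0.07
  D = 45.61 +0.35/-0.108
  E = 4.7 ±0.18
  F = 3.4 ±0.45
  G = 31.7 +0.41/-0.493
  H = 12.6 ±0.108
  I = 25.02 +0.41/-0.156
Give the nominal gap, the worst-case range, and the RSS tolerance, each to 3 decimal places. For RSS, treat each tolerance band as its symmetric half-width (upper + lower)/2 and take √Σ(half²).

nominal=92.460 wc=[89.623,94.826] rss=0.942

Stack each dimension's contribution:
  +A: nom +44.200 → Σnom=44.200; wc +0.180/-0.310 → slack +0.180/-0.310; half-tol=0.245, Σhalf²=0.060025
  +B: nom +29.550 → Σnom=73.750; wc +0.450/-0.450 → slack +0.630/-0.760; half-tol=0.450, Σhalf²=0.262525
  -C: nom -13.100 → Σnom=60.650; wc +0.070/-0.340 → slack +0.700/-1.100; half-tol=0.205, Σhalf²=0.304550
  -D: nom -45.610 → Σnom=15.040; wc +0.108/-0.350 → slack +0.808/-1.450; half-tol=0.229, Σhalf²=0.356991
  +E: nom +4.700 → Σnom=19.740; wc +0.180/-0.180 → slack +0.988/-1.630; half-tol=0.180, Σhalf²=0.389391
  +F: nom +3.400 → Σnom=23.140; wc +0.450/-0.450 → slack +1.438/-2.080; half-tol=0.450, Σhalf²=0.591891
  +G: nom +31.700 → Σnom=54.840; wc +0.410/-0.493 → slack +1.848/-2.573; half-tol=0.452, Σhalf²=0.795743
  +H: nom +12.600 → Σnom=67.440; wc +0.108/-0.108 → slack +1.956/-2.681; half-tol=0.108, Σhalf²=0.807407
  +I: nom +25.020 → Σnom=92.460; wc +0.410/-0.156 → slack +2.366/-2.837; half-tol=0.283, Σhalf²=0.887496
Nominal = 92.460. Worst-case = [92.460 - 2.837, 92.460 + 2.366] = [89.623, 94.826]. RSS = √0.887496 = 0.942.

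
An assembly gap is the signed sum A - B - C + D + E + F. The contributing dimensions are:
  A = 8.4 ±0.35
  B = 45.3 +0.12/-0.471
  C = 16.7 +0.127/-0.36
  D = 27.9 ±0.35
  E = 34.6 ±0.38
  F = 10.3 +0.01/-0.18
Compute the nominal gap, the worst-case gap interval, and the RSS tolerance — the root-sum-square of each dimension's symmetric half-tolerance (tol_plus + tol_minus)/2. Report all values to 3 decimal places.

Stack each dimension's contribution:
  +A: nom +8.400 → Σnom=8.400; wc +0.350/-0.350 → slack +0.350/-0.350; half-tol=0.350, Σhalf²=0.122500
  -B: nom -45.300 → Σnom=-36.900; wc +0.471/-0.120 → slack +0.821/-0.470; half-tol=0.295, Σhalf²=0.209820
  -C: nom -16.700 → Σnom=-53.600; wc +0.360/-0.127 → slack +1.181/-0.597; half-tol=0.243, Σhalf²=0.269112
  +D: nom +27.900 → Σnom=-25.700; wc +0.350/-0.350 → slack +1.531/-0.947; half-tol=0.350, Σhalf²=0.391612
  +E: nom +34.600 → Σnom=8.900; wc +0.380/-0.380 → slack +1.911/-1.327; half-tol=0.380, Σhalf²=0.536013
  +F: nom +10.300 → Σnom=19.200; wc +0.010/-0.180 → slack +1.921/-1.507; half-tol=0.095, Σhalf²=0.545037
Nominal = 19.200. Worst-case = [19.200 - 1.507, 19.200 + 1.921] = [17.693, 21.121]. RSS = √0.545037 = 0.738.

nominal=19.200 wc=[17.693,21.121] rss=0.738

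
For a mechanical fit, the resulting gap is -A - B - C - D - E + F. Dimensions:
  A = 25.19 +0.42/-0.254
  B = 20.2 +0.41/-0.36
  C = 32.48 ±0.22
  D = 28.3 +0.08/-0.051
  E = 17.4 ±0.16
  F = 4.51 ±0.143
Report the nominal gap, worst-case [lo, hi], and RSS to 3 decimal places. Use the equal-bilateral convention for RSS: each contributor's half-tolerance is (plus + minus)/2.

nominal=-119.060 wc=[-120.493,-117.872] rss=0.600

Stack each dimension's contribution:
  -A: nom -25.190 → Σnom=-25.190; wc +0.254/-0.420 → slack +0.254/-0.420; half-tol=0.337, Σhalf²=0.113569
  -B: nom -20.200 → Σnom=-45.390; wc +0.360/-0.410 → slack +0.614/-0.830; half-tol=0.385, Σhalf²=0.261794
  -C: nom -32.480 → Σnom=-77.870; wc +0.220/-0.220 → slack +0.834/-1.050; half-tol=0.220, Σhalf²=0.310194
  -D: nom -28.300 → Σnom=-106.170; wc +0.051/-0.080 → slack +0.885/-1.130; half-tol=0.066, Σhalf²=0.314484
  -E: nom -17.400 → Σnom=-123.570; wc +0.160/-0.160 → slack +1.045/-1.290; half-tol=0.160, Σhalf²=0.340084
  +F: nom +4.510 → Σnom=-119.060; wc +0.143/-0.143 → slack +1.188/-1.433; half-tol=0.143, Σhalf²=0.360533
Nominal = -119.060. Worst-case = [-119.060 - 1.433, -119.060 + 1.188] = [-120.493, -117.872]. RSS = √0.360533 = 0.600.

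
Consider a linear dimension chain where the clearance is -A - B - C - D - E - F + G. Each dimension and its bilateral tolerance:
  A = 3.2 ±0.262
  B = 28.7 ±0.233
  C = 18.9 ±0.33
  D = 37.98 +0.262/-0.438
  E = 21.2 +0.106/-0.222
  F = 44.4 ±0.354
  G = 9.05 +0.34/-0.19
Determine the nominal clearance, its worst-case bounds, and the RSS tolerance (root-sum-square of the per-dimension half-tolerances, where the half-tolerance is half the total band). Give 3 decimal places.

Stack each dimension's contribution:
  -A: nom -3.200 → Σnom=-3.200; wc +0.262/-0.262 → slack +0.262/-0.262; half-tol=0.262, Σhalf²=0.068644
  -B: nom -28.700 → Σnom=-31.900; wc +0.233/-0.233 → slack +0.495/-0.495; half-tol=0.233, Σhalf²=0.122933
  -C: nom -18.900 → Σnom=-50.800; wc +0.330/-0.330 → slack +0.825/-0.825; half-tol=0.330, Σhalf²=0.231833
  -D: nom -37.980 → Σnom=-88.780; wc +0.438/-0.262 → slack +1.263/-1.087; half-tol=0.350, Σhalf²=0.354333
  -E: nom -21.200 → Σnom=-109.980; wc +0.222/-0.106 → slack +1.485/-1.193; half-tol=0.164, Σhalf²=0.381229
  -F: nom -44.400 → Σnom=-154.380; wc +0.354/-0.354 → slack +1.839/-1.547; half-tol=0.354, Σhalf²=0.506545
  +G: nom +9.050 → Σnom=-145.330; wc +0.340/-0.190 → slack +2.179/-1.737; half-tol=0.265, Σhalf²=0.576770
Nominal = -145.330. Worst-case = [-145.330 - 1.737, -145.330 + 2.179] = [-147.067, -143.151]. RSS = √0.576770 = 0.759.

nominal=-145.330 wc=[-147.067,-143.151] rss=0.759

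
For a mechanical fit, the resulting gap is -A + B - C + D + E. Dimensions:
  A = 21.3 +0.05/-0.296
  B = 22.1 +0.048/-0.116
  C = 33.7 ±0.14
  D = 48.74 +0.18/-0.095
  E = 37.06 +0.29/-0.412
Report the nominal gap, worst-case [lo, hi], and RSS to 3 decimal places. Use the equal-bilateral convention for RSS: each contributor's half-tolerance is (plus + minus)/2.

nominal=52.900 wc=[52.087,53.854] rss=0.445

Stack each dimension's contribution:
  -A: nom -21.300 → Σnom=-21.300; wc +0.296/-0.050 → slack +0.296/-0.050; half-tol=0.173, Σhalf²=0.029929
  +B: nom +22.100 → Σnom=0.800; wc +0.048/-0.116 → slack +0.344/-0.166; half-tol=0.082, Σhalf²=0.036653
  -C: nom -33.700 → Σnom=-32.900; wc +0.140/-0.140 → slack +0.484/-0.306; half-tol=0.140, Σhalf²=0.056253
  +D: nom +48.740 → Σnom=15.840; wc +0.180/-0.095 → slack +0.664/-0.401; half-tol=0.138, Σhalf²=0.075159
  +E: nom +37.060 → Σnom=52.900; wc +0.290/-0.412 → slack +0.954/-0.813; half-tol=0.351, Σhalf²=0.198360
Nominal = 52.900. Worst-case = [52.900 - 0.813, 52.900 + 0.954] = [52.087, 53.854]. RSS = √0.198360 = 0.445.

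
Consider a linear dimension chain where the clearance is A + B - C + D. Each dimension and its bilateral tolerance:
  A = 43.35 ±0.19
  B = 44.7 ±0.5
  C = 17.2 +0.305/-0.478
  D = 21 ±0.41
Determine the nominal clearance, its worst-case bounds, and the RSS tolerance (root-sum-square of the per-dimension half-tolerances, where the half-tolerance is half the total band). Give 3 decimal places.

nominal=91.850 wc=[90.445,93.428] rss=0.779

Stack each dimension's contribution:
  +A: nom +43.350 → Σnom=43.350; wc +0.190/-0.190 → slack +0.190/-0.190; half-tol=0.190, Σhalf²=0.036100
  +B: nom +44.700 → Σnom=88.050; wc +0.500/-0.500 → slack +0.690/-0.690; half-tol=0.500, Σhalf²=0.286100
  -C: nom -17.200 → Σnom=70.850; wc +0.478/-0.305 → slack +1.168/-0.995; half-tol=0.391, Σhalf²=0.439372
  +D: nom +21.000 → Σnom=91.850; wc +0.410/-0.410 → slack +1.578/-1.405; half-tol=0.410, Σhalf²=0.607472
Nominal = 91.850. Worst-case = [91.850 - 1.405, 91.850 + 1.578] = [90.445, 93.428]. RSS = √0.607472 = 0.779.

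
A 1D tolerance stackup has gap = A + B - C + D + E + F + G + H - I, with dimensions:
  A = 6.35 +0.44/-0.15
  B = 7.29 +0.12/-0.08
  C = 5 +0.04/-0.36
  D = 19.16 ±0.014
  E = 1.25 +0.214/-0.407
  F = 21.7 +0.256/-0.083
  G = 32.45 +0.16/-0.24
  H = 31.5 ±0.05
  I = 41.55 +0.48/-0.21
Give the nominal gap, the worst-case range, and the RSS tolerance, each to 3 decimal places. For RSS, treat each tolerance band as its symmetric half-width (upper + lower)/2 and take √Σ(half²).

nominal=73.150 wc=[71.606,74.974] rss=0.651

Stack each dimension's contribution:
  +A: nom +6.350 → Σnom=6.350; wc +0.440/-0.150 → slack +0.440/-0.150; half-tol=0.295, Σhalf²=0.087025
  +B: nom +7.290 → Σnom=13.640; wc +0.120/-0.080 → slack +0.560/-0.230; half-tol=0.100, Σhalf²=0.097025
  -C: nom -5.000 → Σnom=8.640; wc +0.360/-0.040 → slack +0.920/-0.270; half-tol=0.200, Σhalf²=0.137025
  +D: nom +19.160 → Σnom=27.800; wc +0.014/-0.014 → slack +0.934/-0.284; half-tol=0.014, Σhalf²=0.137221
  +E: nom +1.250 → Σnom=29.050; wc +0.214/-0.407 → slack +1.148/-0.691; half-tol=0.310, Σhalf²=0.233631
  +F: nom +21.700 → Σnom=50.750; wc +0.256/-0.083 → slack +1.404/-0.774; half-tol=0.170, Σhalf²=0.262362
  +G: nom +32.450 → Σnom=83.200; wc +0.160/-0.240 → slack +1.564/-1.014; half-tol=0.200, Σhalf²=0.302362
  +H: nom +31.500 → Σnom=114.700; wc +0.050/-0.050 → slack +1.614/-1.064; half-tol=0.050, Σhalf²=0.304862
  -I: nom -41.550 → Σnom=73.150; wc +0.210/-0.480 → slack +1.824/-1.544; half-tol=0.345, Σhalf²=0.423887
Nominal = 73.150. Worst-case = [73.150 - 1.544, 73.150 + 1.824] = [71.606, 74.974]. RSS = √0.423887 = 0.651.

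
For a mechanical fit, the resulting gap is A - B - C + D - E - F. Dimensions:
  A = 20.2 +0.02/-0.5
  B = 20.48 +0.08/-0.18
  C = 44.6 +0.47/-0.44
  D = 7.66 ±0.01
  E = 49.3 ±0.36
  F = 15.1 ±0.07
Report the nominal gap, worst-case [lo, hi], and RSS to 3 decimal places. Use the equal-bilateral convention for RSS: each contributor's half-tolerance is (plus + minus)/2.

Stack each dimension's contribution:
  +A: nom +20.200 → Σnom=20.200; wc +0.020/-0.500 → slack +0.020/-0.500; half-tol=0.260, Σhalf²=0.067600
  -B: nom -20.480 → Σnom=-0.280; wc +0.180/-0.080 → slack +0.200/-0.580; half-tol=0.130, Σhalf²=0.084500
  -C: nom -44.600 → Σnom=-44.880; wc +0.440/-0.470 → slack +0.640/-1.050; half-tol=0.455, Σhalf²=0.291525
  +D: nom +7.660 → Σnom=-37.220; wc +0.010/-0.010 → slack +0.650/-1.060; half-tol=0.010, Σhalf²=0.291625
  -E: nom -49.300 → Σnom=-86.520; wc +0.360/-0.360 → slack +1.010/-1.420; half-tol=0.360, Σhalf²=0.421225
  -F: nom -15.100 → Σnom=-101.620; wc +0.070/-0.070 → slack +1.080/-1.490; half-tol=0.070, Σhalf²=0.426125
Nominal = -101.620. Worst-case = [-101.620 - 1.490, -101.620 + 1.080] = [-103.110, -100.540]. RSS = √0.426125 = 0.653.

nominal=-101.620 wc=[-103.110,-100.540] rss=0.653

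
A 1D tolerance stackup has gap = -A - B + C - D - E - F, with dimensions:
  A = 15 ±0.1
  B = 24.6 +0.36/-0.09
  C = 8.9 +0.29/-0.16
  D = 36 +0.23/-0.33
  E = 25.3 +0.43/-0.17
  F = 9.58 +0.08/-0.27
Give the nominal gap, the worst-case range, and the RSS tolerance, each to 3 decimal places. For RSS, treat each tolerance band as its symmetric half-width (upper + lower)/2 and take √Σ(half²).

nominal=-101.580 wc=[-102.940,-100.330] rss=0.557

Stack each dimension's contribution:
  -A: nom -15.000 → Σnom=-15.000; wc +0.100/-0.100 → slack +0.100/-0.100; half-tol=0.100, Σhalf²=0.010000
  -B: nom -24.600 → Σnom=-39.600; wc +0.090/-0.360 → slack +0.190/-0.460; half-tol=0.225, Σhalf²=0.060625
  +C: nom +8.900 → Σnom=-30.700; wc +0.290/-0.160 → slack +0.480/-0.620; half-tol=0.225, Σhalf²=0.111250
  -D: nom -36.000 → Σnom=-66.700; wc +0.330/-0.230 → slack +0.810/-0.850; half-tol=0.280, Σhalf²=0.189650
  -E: nom -25.300 → Σnom=-92.000; wc +0.170/-0.430 → slack +0.980/-1.280; half-tol=0.300, Σhalf²=0.279650
  -F: nom -9.580 → Σnom=-101.580; wc +0.270/-0.080 → slack +1.250/-1.360; half-tol=0.175, Σhalf²=0.310275
Nominal = -101.580. Worst-case = [-101.580 - 1.360, -101.580 + 1.250] = [-102.940, -100.330]. RSS = √0.310275 = 0.557.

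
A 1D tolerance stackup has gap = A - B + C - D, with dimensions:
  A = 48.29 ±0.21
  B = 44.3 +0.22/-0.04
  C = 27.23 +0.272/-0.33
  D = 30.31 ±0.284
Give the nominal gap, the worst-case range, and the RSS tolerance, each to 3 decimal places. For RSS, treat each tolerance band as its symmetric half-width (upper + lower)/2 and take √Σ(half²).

Stack each dimension's contribution:
  +A: nom +48.290 → Σnom=48.290; wc +0.210/-0.210 → slack +0.210/-0.210; half-tol=0.210, Σhalf²=0.044100
  -B: nom -44.300 → Σnom=3.990; wc +0.040/-0.220 → slack +0.250/-0.430; half-tol=0.130, Σhalf²=0.061000
  +C: nom +27.230 → Σnom=31.220; wc +0.272/-0.330 → slack +0.522/-0.760; half-tol=0.301, Σhalf²=0.151601
  -D: nom -30.310 → Σnom=0.910; wc +0.284/-0.284 → slack +0.806/-1.044; half-tol=0.284, Σhalf²=0.232257
Nominal = 0.910. Worst-case = [0.910 - 1.044, 0.910 + 0.806] = [-0.134, 1.716]. RSS = √0.232257 = 0.482.

nominal=0.910 wc=[-0.134,1.716] rss=0.482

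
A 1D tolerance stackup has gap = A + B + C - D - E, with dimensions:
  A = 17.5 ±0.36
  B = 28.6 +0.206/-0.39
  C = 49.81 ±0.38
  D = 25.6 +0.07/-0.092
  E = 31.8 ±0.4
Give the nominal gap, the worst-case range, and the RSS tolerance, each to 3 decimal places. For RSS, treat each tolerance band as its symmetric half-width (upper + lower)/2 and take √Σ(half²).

nominal=38.510 wc=[36.910,39.948] rss=0.728

Stack each dimension's contribution:
  +A: nom +17.500 → Σnom=17.500; wc +0.360/-0.360 → slack +0.360/-0.360; half-tol=0.360, Σhalf²=0.129600
  +B: nom +28.600 → Σnom=46.100; wc +0.206/-0.390 → slack +0.566/-0.750; half-tol=0.298, Σhalf²=0.218404
  +C: nom +49.810 → Σnom=95.910; wc +0.380/-0.380 → slack +0.946/-1.130; half-tol=0.380, Σhalf²=0.362804
  -D: nom -25.600 → Σnom=70.310; wc +0.092/-0.070 → slack +1.038/-1.200; half-tol=0.081, Σhalf²=0.369365
  -E: nom -31.800 → Σnom=38.510; wc +0.400/-0.400 → slack +1.438/-1.600; half-tol=0.400, Σhalf²=0.529365
Nominal = 38.510. Worst-case = [38.510 - 1.600, 38.510 + 1.438] = [36.910, 39.948]. RSS = √0.529365 = 0.728.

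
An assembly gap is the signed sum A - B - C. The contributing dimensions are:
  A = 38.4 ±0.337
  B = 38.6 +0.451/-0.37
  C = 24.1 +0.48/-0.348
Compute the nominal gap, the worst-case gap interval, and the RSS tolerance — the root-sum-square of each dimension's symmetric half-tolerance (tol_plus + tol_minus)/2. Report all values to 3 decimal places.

nominal=-24.300 wc=[-25.568,-23.245] rss=0.673

Stack each dimension's contribution:
  +A: nom +38.400 → Σnom=38.400; wc +0.337/-0.337 → slack +0.337/-0.337; half-tol=0.337, Σhalf²=0.113569
  -B: nom -38.600 → Σnom=-0.200; wc +0.370/-0.451 → slack +0.707/-0.788; half-tol=0.410, Σhalf²=0.282079
  -C: nom -24.100 → Σnom=-24.300; wc +0.348/-0.480 → slack +1.055/-1.268; half-tol=0.414, Σhalf²=0.453475
Nominal = -24.300. Worst-case = [-24.300 - 1.268, -24.300 + 1.055] = [-25.568, -23.245]. RSS = √0.453475 = 0.673.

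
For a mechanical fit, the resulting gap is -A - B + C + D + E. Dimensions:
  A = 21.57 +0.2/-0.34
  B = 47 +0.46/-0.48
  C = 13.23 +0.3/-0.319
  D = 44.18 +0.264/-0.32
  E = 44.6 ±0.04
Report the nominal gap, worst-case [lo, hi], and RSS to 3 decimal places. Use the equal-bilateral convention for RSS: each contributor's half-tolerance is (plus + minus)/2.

nominal=33.440 wc=[32.101,34.864] rss=0.690

Stack each dimension's contribution:
  -A: nom -21.570 → Σnom=-21.570; wc +0.340/-0.200 → slack +0.340/-0.200; half-tol=0.270, Σhalf²=0.072900
  -B: nom -47.000 → Σnom=-68.570; wc +0.480/-0.460 → slack +0.820/-0.660; half-tol=0.470, Σhalf²=0.293800
  +C: nom +13.230 → Σnom=-55.340; wc +0.300/-0.319 → slack +1.120/-0.979; half-tol=0.309, Σhalf²=0.389590
  +D: nom +44.180 → Σnom=-11.160; wc +0.264/-0.320 → slack +1.384/-1.299; half-tol=0.292, Σhalf²=0.474854
  +E: nom +44.600 → Σnom=33.440; wc +0.040/-0.040 → slack +1.424/-1.339; half-tol=0.040, Σhalf²=0.476454
Nominal = 33.440. Worst-case = [33.440 - 1.339, 33.440 + 1.424] = [32.101, 34.864]. RSS = √0.476454 = 0.690.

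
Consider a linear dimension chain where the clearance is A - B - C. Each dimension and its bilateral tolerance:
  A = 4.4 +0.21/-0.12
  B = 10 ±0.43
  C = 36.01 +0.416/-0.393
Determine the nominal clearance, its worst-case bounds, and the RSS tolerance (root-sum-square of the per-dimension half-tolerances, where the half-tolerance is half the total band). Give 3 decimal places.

nominal=-41.610 wc=[-42.576,-40.577] rss=0.613

Stack each dimension's contribution:
  +A: nom +4.400 → Σnom=4.400; wc +0.210/-0.120 → slack +0.210/-0.120; half-tol=0.165, Σhalf²=0.027225
  -B: nom -10.000 → Σnom=-5.600; wc +0.430/-0.430 → slack +0.640/-0.550; half-tol=0.430, Σhalf²=0.212125
  -C: nom -36.010 → Σnom=-41.610; wc +0.393/-0.416 → slack +1.033/-0.966; half-tol=0.404, Σhalf²=0.375745
Nominal = -41.610. Worst-case = [-41.610 - 0.966, -41.610 + 1.033] = [-42.576, -40.577]. RSS = √0.375745 = 0.613.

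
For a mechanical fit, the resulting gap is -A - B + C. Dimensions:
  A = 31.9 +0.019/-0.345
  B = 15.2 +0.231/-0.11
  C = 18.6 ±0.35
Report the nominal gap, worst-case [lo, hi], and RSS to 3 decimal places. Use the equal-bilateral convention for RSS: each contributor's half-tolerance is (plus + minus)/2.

Stack each dimension's contribution:
  -A: nom -31.900 → Σnom=-31.900; wc +0.345/-0.019 → slack +0.345/-0.019; half-tol=0.182, Σhalf²=0.033124
  -B: nom -15.200 → Σnom=-47.100; wc +0.110/-0.231 → slack +0.455/-0.250; half-tol=0.171, Σhalf²=0.062194
  +C: nom +18.600 → Σnom=-28.500; wc +0.350/-0.350 → slack +0.805/-0.600; half-tol=0.350, Σhalf²=0.184694
Nominal = -28.500. Worst-case = [-28.500 - 0.600, -28.500 + 0.805] = [-29.100, -27.695]. RSS = √0.184694 = 0.430.

nominal=-28.500 wc=[-29.100,-27.695] rss=0.430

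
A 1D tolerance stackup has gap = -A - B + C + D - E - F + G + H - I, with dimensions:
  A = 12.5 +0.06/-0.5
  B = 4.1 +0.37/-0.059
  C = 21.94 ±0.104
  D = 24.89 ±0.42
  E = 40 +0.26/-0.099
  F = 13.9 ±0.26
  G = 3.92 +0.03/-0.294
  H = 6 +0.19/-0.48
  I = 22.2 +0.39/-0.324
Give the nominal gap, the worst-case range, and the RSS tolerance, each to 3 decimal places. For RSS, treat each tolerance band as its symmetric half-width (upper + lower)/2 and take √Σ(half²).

nominal=-35.950 wc=[-38.588,-33.964] rss=0.823

Stack each dimension's contribution:
  -A: nom -12.500 → Σnom=-12.500; wc +0.500/-0.060 → slack +0.500/-0.060; half-tol=0.280, Σhalf²=0.078400
  -B: nom -4.100 → Σnom=-16.600; wc +0.059/-0.370 → slack +0.559/-0.430; half-tol=0.214, Σhalf²=0.124410
  +C: nom +21.940 → Σnom=5.340; wc +0.104/-0.104 → slack +0.663/-0.534; half-tol=0.104, Σhalf²=0.135226
  +D: nom +24.890 → Σnom=30.230; wc +0.420/-0.420 → slack +1.083/-0.954; half-tol=0.420, Σhalf²=0.311626
  -E: nom -40.000 → Σnom=-9.770; wc +0.099/-0.260 → slack +1.182/-1.214; half-tol=0.179, Σhalf²=0.343846
  -F: nom -13.900 → Σnom=-23.670; wc +0.260/-0.260 → slack +1.442/-1.474; half-tol=0.260, Σhalf²=0.411446
  +G: nom +3.920 → Σnom=-19.750; wc +0.030/-0.294 → slack +1.472/-1.768; half-tol=0.162, Σhalf²=0.437690
  +H: nom +6.000 → Σnom=-13.750; wc +0.190/-0.480 → slack +1.662/-2.248; half-tol=0.335, Σhalf²=0.549916
  -I: nom -22.200 → Σnom=-35.950; wc +0.324/-0.390 → slack +1.986/-2.638; half-tol=0.357, Σhalf²=0.677364
Nominal = -35.950. Worst-case = [-35.950 - 2.638, -35.950 + 1.986] = [-38.588, -33.964]. RSS = √0.677364 = 0.823.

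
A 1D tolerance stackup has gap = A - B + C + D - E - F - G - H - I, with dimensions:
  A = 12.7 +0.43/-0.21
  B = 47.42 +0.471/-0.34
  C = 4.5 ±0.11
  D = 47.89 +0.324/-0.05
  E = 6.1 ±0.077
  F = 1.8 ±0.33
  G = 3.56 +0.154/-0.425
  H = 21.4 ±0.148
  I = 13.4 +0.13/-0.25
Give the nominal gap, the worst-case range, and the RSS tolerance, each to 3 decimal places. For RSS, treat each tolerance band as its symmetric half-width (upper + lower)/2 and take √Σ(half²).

Stack each dimension's contribution:
  +A: nom +12.700 → Σnom=12.700; wc +0.430/-0.210 → slack +0.430/-0.210; half-tol=0.320, Σhalf²=0.102400
  -B: nom -47.420 → Σnom=-34.720; wc +0.340/-0.471 → slack +0.770/-0.681; half-tol=0.405, Σhalf²=0.266830
  +C: nom +4.500 → Σnom=-30.220; wc +0.110/-0.110 → slack +0.880/-0.791; half-tol=0.110, Σhalf²=0.278930
  +D: nom +47.890 → Σnom=17.670; wc +0.324/-0.050 → slack +1.204/-0.841; half-tol=0.187, Σhalf²=0.313899
  -E: nom -6.100 → Σnom=11.570; wc +0.077/-0.077 → slack +1.281/-0.918; half-tol=0.077, Σhalf²=0.319828
  -F: nom -1.800 → Σnom=9.770; wc +0.330/-0.330 → slack +1.611/-1.248; half-tol=0.330, Σhalf²=0.428728
  -G: nom -3.560 → Σnom=6.210; wc +0.425/-0.154 → slack +2.036/-1.402; half-tol=0.289, Σhalf²=0.512539
  -H: nom -21.400 → Σnom=-15.190; wc +0.148/-0.148 → slack +2.184/-1.550; half-tol=0.148, Σhalf²=0.534443
  -I: nom -13.400 → Σnom=-28.590; wc +0.250/-0.130 → slack +2.434/-1.680; half-tol=0.190, Σhalf²=0.570543
Nominal = -28.590. Worst-case = [-28.590 - 1.680, -28.590 + 2.434] = [-30.270, -26.156]. RSS = √0.570543 = 0.755.

nominal=-28.590 wc=[-30.270,-26.156] rss=0.755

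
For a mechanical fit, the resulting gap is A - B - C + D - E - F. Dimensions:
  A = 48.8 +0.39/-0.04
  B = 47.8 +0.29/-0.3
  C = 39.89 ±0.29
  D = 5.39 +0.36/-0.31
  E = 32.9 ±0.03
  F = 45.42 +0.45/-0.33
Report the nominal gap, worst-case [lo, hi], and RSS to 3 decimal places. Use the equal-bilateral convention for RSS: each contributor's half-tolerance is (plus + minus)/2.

nominal=-111.820 wc=[-113.230,-110.120] rss=0.695

Stack each dimension's contribution:
  +A: nom +48.800 → Σnom=48.800; wc +0.390/-0.040 → slack +0.390/-0.040; half-tol=0.215, Σhalf²=0.046225
  -B: nom -47.800 → Σnom=1.000; wc +0.300/-0.290 → slack +0.690/-0.330; half-tol=0.295, Σhalf²=0.133250
  -C: nom -39.890 → Σnom=-38.890; wc +0.290/-0.290 → slack +0.980/-0.620; half-tol=0.290, Σhalf²=0.217350
  +D: nom +5.390 → Σnom=-33.500; wc +0.360/-0.310 → slack +1.340/-0.930; half-tol=0.335, Σhalf²=0.329575
  -E: nom -32.900 → Σnom=-66.400; wc +0.030/-0.030 → slack +1.370/-0.960; half-tol=0.030, Σhalf²=0.330475
  -F: nom -45.420 → Σnom=-111.820; wc +0.330/-0.450 → slack +1.700/-1.410; half-tol=0.390, Σhalf²=0.482575
Nominal = -111.820. Worst-case = [-111.820 - 1.410, -111.820 + 1.700] = [-113.230, -110.120]. RSS = √0.482575 = 0.695.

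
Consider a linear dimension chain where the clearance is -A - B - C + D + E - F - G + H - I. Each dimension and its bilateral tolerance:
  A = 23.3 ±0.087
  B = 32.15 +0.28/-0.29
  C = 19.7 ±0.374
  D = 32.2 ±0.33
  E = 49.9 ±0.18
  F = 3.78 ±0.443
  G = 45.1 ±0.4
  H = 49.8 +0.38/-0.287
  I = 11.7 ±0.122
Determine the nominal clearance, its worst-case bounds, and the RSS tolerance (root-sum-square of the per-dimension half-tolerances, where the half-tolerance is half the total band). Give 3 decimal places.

Stack each dimension's contribution:
  -A: nom -23.300 → Σnom=-23.300; wc +0.087/-0.087 → slack +0.087/-0.087; half-tol=0.087, Σhalf²=0.007569
  -B: nom -32.150 → Σnom=-55.450; wc +0.290/-0.280 → slack +0.377/-0.367; half-tol=0.285, Σhalf²=0.088794
  -C: nom -19.700 → Σnom=-75.150; wc +0.374/-0.374 → slack +0.751/-0.741; half-tol=0.374, Σhalf²=0.228670
  +D: nom +32.200 → Σnom=-42.950; wc +0.330/-0.330 → slack +1.081/-1.071; half-tol=0.330, Σhalf²=0.337570
  +E: nom +49.900 → Σnom=6.950; wc +0.180/-0.180 → slack +1.261/-1.251; half-tol=0.180, Σhalf²=0.369970
  -F: nom -3.780 → Σnom=3.170; wc +0.443/-0.443 → slack +1.704/-1.694; half-tol=0.443, Σhalf²=0.566219
  -G: nom -45.100 → Σnom=-41.930; wc +0.400/-0.400 → slack +2.104/-2.094; half-tol=0.400, Σhalf²=0.726219
  +H: nom +49.800 → Σnom=7.870; wc +0.380/-0.287 → slack +2.484/-2.381; half-tol=0.334, Σhalf²=0.837441
  -I: nom -11.700 → Σnom=-3.830; wc +0.122/-0.122 → slack +2.606/-2.503; half-tol=0.122, Σhalf²=0.852325
Nominal = -3.830. Worst-case = [-3.830 - 2.503, -3.830 + 2.606] = [-6.333, -1.224]. RSS = √0.852325 = 0.923.

nominal=-3.830 wc=[-6.333,-1.224] rss=0.923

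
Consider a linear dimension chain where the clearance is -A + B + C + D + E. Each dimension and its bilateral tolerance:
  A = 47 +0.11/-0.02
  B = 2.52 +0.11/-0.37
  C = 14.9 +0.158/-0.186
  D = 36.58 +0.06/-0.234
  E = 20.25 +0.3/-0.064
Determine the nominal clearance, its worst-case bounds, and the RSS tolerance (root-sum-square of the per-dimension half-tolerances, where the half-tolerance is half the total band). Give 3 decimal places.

nominal=27.250 wc=[26.286,27.898] rss=0.382

Stack each dimension's contribution:
  -A: nom -47.000 → Σnom=-47.000; wc +0.020/-0.110 → slack +0.020/-0.110; half-tol=0.065, Σhalf²=0.004225
  +B: nom +2.520 → Σnom=-44.480; wc +0.110/-0.370 → slack +0.130/-0.480; half-tol=0.240, Σhalf²=0.061825
  +C: nom +14.900 → Σnom=-29.580; wc +0.158/-0.186 → slack +0.288/-0.666; half-tol=0.172, Σhalf²=0.091409
  +D: nom +36.580 → Σnom=7.000; wc +0.060/-0.234 → slack +0.348/-0.900; half-tol=0.147, Σhalf²=0.113018
  +E: nom +20.250 → Σnom=27.250; wc +0.300/-0.064 → slack +0.648/-0.964; half-tol=0.182, Σhalf²=0.146142
Nominal = 27.250. Worst-case = [27.250 - 0.964, 27.250 + 0.648] = [26.286, 27.898]. RSS = √0.146142 = 0.382.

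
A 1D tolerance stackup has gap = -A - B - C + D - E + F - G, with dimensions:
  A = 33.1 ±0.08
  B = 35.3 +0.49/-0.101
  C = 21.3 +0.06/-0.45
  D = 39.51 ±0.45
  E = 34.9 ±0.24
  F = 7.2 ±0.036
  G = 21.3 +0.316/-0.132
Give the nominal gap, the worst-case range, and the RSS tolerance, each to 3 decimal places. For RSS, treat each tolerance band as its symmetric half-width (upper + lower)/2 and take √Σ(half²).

Stack each dimension's contribution:
  -A: nom -33.100 → Σnom=-33.100; wc +0.080/-0.080 → slack +0.080/-0.080; half-tol=0.080, Σhalf²=0.006400
  -B: nom -35.300 → Σnom=-68.400; wc +0.101/-0.490 → slack +0.181/-0.570; half-tol=0.295, Σhalf²=0.093720
  -C: nom -21.300 → Σnom=-89.700; wc +0.450/-0.060 → slack +0.631/-0.630; half-tol=0.255, Σhalf²=0.158745
  +D: nom +39.510 → Σnom=-50.190; wc +0.450/-0.450 → slack +1.081/-1.080; half-tol=0.450, Σhalf²=0.361245
  -E: nom -34.900 → Σnom=-85.090; wc +0.240/-0.240 → slack +1.321/-1.320; half-tol=0.240, Σhalf²=0.418845
  +F: nom +7.200 → Σnom=-77.890; wc +0.036/-0.036 → slack +1.357/-1.356; half-tol=0.036, Σhalf²=0.420141
  -G: nom -21.300 → Σnom=-99.190; wc +0.132/-0.316 → slack +1.489/-1.672; half-tol=0.224, Σhalf²=0.470317
Nominal = -99.190. Worst-case = [-99.190 - 1.672, -99.190 + 1.489] = [-100.862, -97.701]. RSS = √0.470317 = 0.686.

nominal=-99.190 wc=[-100.862,-97.701] rss=0.686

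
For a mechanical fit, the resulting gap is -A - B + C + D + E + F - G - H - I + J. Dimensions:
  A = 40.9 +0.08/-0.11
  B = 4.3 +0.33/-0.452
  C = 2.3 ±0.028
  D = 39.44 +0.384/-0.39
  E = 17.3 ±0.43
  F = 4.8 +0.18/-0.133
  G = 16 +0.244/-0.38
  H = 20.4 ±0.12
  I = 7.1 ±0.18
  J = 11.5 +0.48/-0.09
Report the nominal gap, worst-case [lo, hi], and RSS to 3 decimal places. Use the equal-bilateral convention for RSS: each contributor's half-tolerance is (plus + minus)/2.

nominal=-13.360 wc=[-15.385,-10.616] rss=0.864

Stack each dimension's contribution:
  -A: nom -40.900 → Σnom=-40.900; wc +0.110/-0.080 → slack +0.110/-0.080; half-tol=0.095, Σhalf²=0.009025
  -B: nom -4.300 → Σnom=-45.200; wc +0.452/-0.330 → slack +0.562/-0.410; half-tol=0.391, Σhalf²=0.161906
  +C: nom +2.300 → Σnom=-42.900; wc +0.028/-0.028 → slack +0.590/-0.438; half-tol=0.028, Σhalf²=0.162690
  +D: nom +39.440 → Σnom=-3.460; wc +0.384/-0.390 → slack +0.974/-0.828; half-tol=0.387, Σhalf²=0.312459
  +E: nom +17.300 → Σnom=13.840; wc +0.430/-0.430 → slack +1.404/-1.258; half-tol=0.430, Σhalf²=0.497359
  +F: nom +4.800 → Σnom=18.640; wc +0.180/-0.133 → slack +1.584/-1.391; half-tol=0.157, Σhalf²=0.521851
  -G: nom -16.000 → Σnom=2.640; wc +0.380/-0.244 → slack +1.964/-1.635; half-tol=0.312, Σhalf²=0.619195
  -H: nom -20.400 → Σnom=-17.760; wc +0.120/-0.120 → slack +2.084/-1.755; half-tol=0.120, Σhalf²=0.633595
  -I: nom -7.100 → Σnom=-24.860; wc +0.180/-0.180 → slack +2.264/-1.935; half-tol=0.180, Σhalf²=0.665995
  +J: nom +11.500 → Σnom=-13.360; wc +0.480/-0.090 → slack +2.744/-2.025; half-tol=0.285, Σhalf²=0.747220
Nominal = -13.360. Worst-case = [-13.360 - 2.025, -13.360 + 2.744] = [-15.385, -10.616]. RSS = √0.747220 = 0.864.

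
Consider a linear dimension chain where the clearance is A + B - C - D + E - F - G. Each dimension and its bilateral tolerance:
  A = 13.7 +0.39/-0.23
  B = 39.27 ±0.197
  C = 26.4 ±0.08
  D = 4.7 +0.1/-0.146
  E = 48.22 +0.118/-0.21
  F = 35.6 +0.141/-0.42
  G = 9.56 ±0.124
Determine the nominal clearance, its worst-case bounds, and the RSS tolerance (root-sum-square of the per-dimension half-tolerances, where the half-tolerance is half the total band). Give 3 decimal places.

nominal=24.930 wc=[23.848,26.405] rss=0.527

Stack each dimension's contribution:
  +A: nom +13.700 → Σnom=13.700; wc +0.390/-0.230 → slack +0.390/-0.230; half-tol=0.310, Σhalf²=0.096100
  +B: nom +39.270 → Σnom=52.970; wc +0.197/-0.197 → slack +0.587/-0.427; half-tol=0.197, Σhalf²=0.134909
  -C: nom -26.400 → Σnom=26.570; wc +0.080/-0.080 → slack +0.667/-0.507; half-tol=0.080, Σhalf²=0.141309
  -D: nom -4.700 → Σnom=21.870; wc +0.146/-0.100 → slack +0.813/-0.607; half-tol=0.123, Σhalf²=0.156438
  +E: nom +48.220 → Σnom=70.090; wc +0.118/-0.210 → slack +0.931/-0.817; half-tol=0.164, Σhalf²=0.183334
  -F: nom -35.600 → Σnom=34.490; wc +0.420/-0.141 → slack +1.351/-0.958; half-tol=0.280, Σhalf²=0.262014
  -G: nom -9.560 → Σnom=24.930; wc +0.124/-0.124 → slack +1.475/-1.082; half-tol=0.124, Σhalf²=0.277390
Nominal = 24.930. Worst-case = [24.930 - 1.082, 24.930 + 1.475] = [23.848, 26.405]. RSS = √0.277390 = 0.527.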